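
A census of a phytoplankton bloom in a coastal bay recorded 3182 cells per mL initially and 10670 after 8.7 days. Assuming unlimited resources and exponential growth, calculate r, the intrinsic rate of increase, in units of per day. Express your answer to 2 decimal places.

From N(t) = N₀·e^(rt): e^(r·8.7) = 10670/3182 = 3.3532.
r·8.7 = ln(3.3532) = 1.2099, so r = 1.2099/8.7 = 0.13907.

0.14 per day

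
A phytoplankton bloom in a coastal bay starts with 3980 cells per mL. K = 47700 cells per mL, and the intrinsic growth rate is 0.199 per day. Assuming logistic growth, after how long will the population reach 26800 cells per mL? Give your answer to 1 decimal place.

13.3 days

A = (K − N₀)/N₀ = (47700 − 3980)/3980 = 10.985.
Solve 47700/(1 + 10.985·e^(−0.199t)) = 26800: 1 + 10.985·e^(−0.199t) = 1.7799, so e^(−0.199t) = 0.0709928.
−0.199·t = ln(0.0709928) = -2.6452, so t = 2.6452/0.199 = 13.292.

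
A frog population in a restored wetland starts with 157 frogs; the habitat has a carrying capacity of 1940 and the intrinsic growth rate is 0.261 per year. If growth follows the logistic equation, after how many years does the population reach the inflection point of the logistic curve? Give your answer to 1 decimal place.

Logistic growth is fastest at N = K/2 = 970.
A = (K − N₀)/N₀ = 11.357. Set K/(1 + A·e^(−rt)) = K/2 → A·e^(−rt) = 1.
e^(−0.261t) = 1/11.357 = 0.0880538, so t = ln(11.357)/0.261 = 2.4298/0.261 = 9.3096.

9.3 years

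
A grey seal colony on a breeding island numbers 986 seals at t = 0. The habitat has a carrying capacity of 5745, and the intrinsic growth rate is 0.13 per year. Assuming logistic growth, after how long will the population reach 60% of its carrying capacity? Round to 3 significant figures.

15.2 years

A = (K − N₀)/N₀ = (5745 − 986)/986 = 4.8266.
Solve 5745/(1 + 4.8266·e^(−0.13t)) = 3447: 1 + 4.8266·e^(−0.13t) = 1.6667, so e^(−0.13t) = 0.138124.
−0.13·t = ln(0.138124) = -1.9796, so t = 1.9796/0.13 = 15.228.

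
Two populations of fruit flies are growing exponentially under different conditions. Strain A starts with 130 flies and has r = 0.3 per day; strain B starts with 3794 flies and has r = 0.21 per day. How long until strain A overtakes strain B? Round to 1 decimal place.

Set 130·e^(0.3t) = 3794·e^(0.21t).
e^((0.3 − 0.21)t) = 3794/130 → e^(0.09·t) = 29.185.
0.09·t = ln(29.185) = 3.3736, so t = 3.3736/0.09 = 37.485.

37.5 days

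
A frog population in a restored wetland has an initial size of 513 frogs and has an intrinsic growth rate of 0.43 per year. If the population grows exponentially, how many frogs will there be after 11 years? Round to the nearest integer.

N(t) = N₀·e^(rt) = 513 × e^(0.43×11) = 513 × e^4.73.
e^4.73 ≈ 113.3, so N ≈ 513 × 113.3 = 58120.6.

58121 frogs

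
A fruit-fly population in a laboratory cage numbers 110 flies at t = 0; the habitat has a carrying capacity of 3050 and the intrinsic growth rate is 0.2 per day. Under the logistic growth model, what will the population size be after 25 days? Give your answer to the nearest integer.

A = (K − N₀)/N₀ = (3050 − 110)/110 = 26.727.
N(t) = K/(1 + A·e^(−rt)) = 3050/(1 + 26.727×e^(−0.2×25)).
e^(−5) = 0.0067379; denominator = 1 + 26.727×0.0067379 = 1.1801.
N = 3050/1.1801 = 2584.56.

2585 flies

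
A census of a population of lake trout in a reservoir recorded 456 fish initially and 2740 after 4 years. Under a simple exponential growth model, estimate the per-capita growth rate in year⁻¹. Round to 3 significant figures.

0.448 per year

From N(t) = N₀·e^(rt): e^(r·4) = 2740/456 = 6.0088.
r·4 = ln(6.0088) = 1.7932, so r = 1.7932/4 = 0.44831.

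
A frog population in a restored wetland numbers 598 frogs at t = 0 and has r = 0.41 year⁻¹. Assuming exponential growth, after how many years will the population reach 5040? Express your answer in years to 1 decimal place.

Set N₀·e^(rt) = 5040: e^(0.41·t) = 5040/598 = 8.4281.
0.41·t = ln(8.4281) = 2.1316, so t = 2.1316/0.41 = 5.199.

5.2 years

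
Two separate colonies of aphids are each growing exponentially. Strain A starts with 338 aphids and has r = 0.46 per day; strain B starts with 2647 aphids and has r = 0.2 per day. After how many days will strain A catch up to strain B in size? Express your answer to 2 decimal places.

7.92 days

Set 338·e^(0.46t) = 2647·e^(0.2t).
e^((0.46 − 0.2)t) = 2647/338 → e^(0.26·t) = 7.8314.
0.26·t = ln(7.8314) = 2.0581, so t = 2.0581/0.26 = 7.9159.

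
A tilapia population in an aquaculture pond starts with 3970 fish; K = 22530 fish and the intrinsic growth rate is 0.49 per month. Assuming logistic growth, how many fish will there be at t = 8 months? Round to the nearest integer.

20618 fish

A = (K − N₀)/N₀ = (22530 − 3970)/3970 = 4.6751.
N(t) = K/(1 + A·e^(−rt)) = 22530/(1 + 4.6751×e^(−0.49×8)).
e^(−3.92) = 0.019841; denominator = 1 + 4.6751×0.019841 = 1.0928.
N = 22530/1.0928 = 20617.5.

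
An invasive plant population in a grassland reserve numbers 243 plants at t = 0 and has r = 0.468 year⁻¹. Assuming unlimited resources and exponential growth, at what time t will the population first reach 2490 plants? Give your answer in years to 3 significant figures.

4.97 years

Set N₀·e^(rt) = 2490: e^(0.468·t) = 2490/243 = 10.247.
0.468·t = ln(10.247) = 2.327, so t = 2.327/0.468 = 4.9722.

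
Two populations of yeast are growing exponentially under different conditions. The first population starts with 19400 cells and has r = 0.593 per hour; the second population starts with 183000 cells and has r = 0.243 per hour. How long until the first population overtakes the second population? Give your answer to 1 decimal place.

Set 19400·e^(0.593t) = 183000·e^(0.243t).
e^((0.593 − 0.243)t) = 183000/19400 → e^(0.35·t) = 9.433.
0.35·t = ln(9.433) = 2.2442, so t = 2.2442/0.35 = 6.412.

6.4 hours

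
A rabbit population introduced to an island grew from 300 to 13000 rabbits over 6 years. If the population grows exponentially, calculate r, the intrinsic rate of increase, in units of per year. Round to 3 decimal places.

0.628 per year

From N(t) = N₀·e^(rt): e^(r·6) = 13000/300 = 43.333.
r·6 = ln(43.333) = 3.7689, so r = 3.7689/6 = 0.62815.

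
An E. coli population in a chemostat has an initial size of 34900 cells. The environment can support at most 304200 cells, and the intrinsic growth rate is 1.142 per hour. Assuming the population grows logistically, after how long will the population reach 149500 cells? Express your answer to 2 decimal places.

A = (K − N₀)/N₀ = (304200 − 34900)/34900 = 7.7163.
Solve 304200/(1 + 7.7163·e^(−1.142t)) = 149500: 1 + 7.7163·e^(−1.142t) = 2.0348, so e^(−1.142t) = 0.134103.
−1.142·t = ln(0.134103) = -2.0091, so t = 2.0091/1.142 = 1.7593.

1.76 hours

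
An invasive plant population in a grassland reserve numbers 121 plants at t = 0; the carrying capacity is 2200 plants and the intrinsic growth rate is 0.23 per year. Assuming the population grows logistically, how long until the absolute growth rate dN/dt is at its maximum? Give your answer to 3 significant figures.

Logistic growth is fastest at N = K/2 = 1100.
A = (K − N₀)/N₀ = 17.182. Set K/(1 + A·e^(−rt)) = K/2 → A·e^(−rt) = 1.
e^(−0.23t) = 1/17.182 = 0.0582011, so t = ln(17.182)/0.23 = 2.8439/0.23 = 12.365.

12.4 years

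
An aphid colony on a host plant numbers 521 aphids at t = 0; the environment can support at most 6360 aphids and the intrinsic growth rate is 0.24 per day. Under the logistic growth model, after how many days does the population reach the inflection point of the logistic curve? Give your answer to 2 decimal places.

10.07 days

Logistic growth is fastest at N = K/2 = 3180.
A = (K − N₀)/N₀ = 11.207. Set K/(1 + A·e^(−rt)) = K/2 → A·e^(−rt) = 1.
e^(−0.24t) = 1/11.207 = 0.0892276, so t = ln(11.207)/0.24 = 2.4166/0.24 = 10.069.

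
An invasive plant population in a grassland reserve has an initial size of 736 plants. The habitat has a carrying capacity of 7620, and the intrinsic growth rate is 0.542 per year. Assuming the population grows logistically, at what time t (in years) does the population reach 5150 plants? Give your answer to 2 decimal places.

A = (K − N₀)/N₀ = (7620 − 736)/736 = 9.3533.
Solve 7620/(1 + 9.3533·e^(−0.542t)) = 5150: 1 + 9.3533·e^(−0.542t) = 1.4796, so e^(−0.542t) = 0.0512775.
−0.542·t = ln(0.0512775) = -2.9705, so t = 2.9705/0.542 = 5.4806.

5.48 years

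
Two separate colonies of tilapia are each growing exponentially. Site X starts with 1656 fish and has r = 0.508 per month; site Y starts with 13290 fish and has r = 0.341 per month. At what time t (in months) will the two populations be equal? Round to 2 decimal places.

12.47 months

Set 1656·e^(0.508t) = 13290·e^(0.341t).
e^((0.508 − 0.341)t) = 13290/1656 → e^(0.167·t) = 8.0254.
0.167·t = ln(8.0254) = 2.0826, so t = 2.0826/0.167 = 12.471.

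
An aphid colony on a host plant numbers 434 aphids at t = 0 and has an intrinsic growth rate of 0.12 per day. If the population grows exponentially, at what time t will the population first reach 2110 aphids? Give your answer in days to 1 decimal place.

Set N₀·e^(rt) = 2110: e^(0.12·t) = 2110/434 = 4.8618.
0.12·t = ln(4.8618) = 1.5814, so t = 1.5814/0.12 = 13.178.

13.2 days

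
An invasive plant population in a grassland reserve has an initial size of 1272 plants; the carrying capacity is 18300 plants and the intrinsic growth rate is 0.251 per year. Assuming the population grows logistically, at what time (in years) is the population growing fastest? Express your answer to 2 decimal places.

Logistic growth is fastest at N = K/2 = 9150.
A = (K − N₀)/N₀ = 13.387. Set K/(1 + A·e^(−rt)) = K/2 → A·e^(−rt) = 1.
e^(−0.251t) = 1/13.387 = 0.0747005, so t = ln(13.387)/0.251 = 2.5943/0.251 = 10.336.

10.34 years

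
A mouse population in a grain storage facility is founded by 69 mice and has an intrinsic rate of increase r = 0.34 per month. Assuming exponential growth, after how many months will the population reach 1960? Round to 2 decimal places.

9.84 months

Set N₀·e^(rt) = 1960: e^(0.34·t) = 1960/69 = 28.406.
0.34·t = ln(28.406) = 3.3466, so t = 3.3466/0.34 = 9.8429.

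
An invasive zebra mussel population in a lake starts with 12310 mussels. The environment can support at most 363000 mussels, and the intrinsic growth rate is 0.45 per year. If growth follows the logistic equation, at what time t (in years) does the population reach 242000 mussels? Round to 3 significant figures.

A = (K − N₀)/N₀ = (363000 − 12310)/12310 = 28.488.
Solve 363000/(1 + 28.488·e^(−0.45t)) = 242000: 1 + 28.488·e^(−0.45t) = 1.5, so e^(−0.45t) = 0.0175511.
−0.45·t = ln(0.0175511) = -4.0426, so t = 4.0426/0.45 = 8.9836.

8.98 years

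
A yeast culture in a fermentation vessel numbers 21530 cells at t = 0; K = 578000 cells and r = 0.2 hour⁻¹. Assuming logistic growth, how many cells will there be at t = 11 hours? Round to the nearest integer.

A = (K − N₀)/N₀ = (578000 − 21530)/21530 = 25.846.
N(t) = K/(1 + A·e^(−rt)) = 578000/(1 + 25.846×e^(−0.2×11)).
e^(−2.2) = 0.1108; denominator = 1 + 25.846×0.1108 = 3.8638.
N = 578000/3.8638 = 149592.

149592 cells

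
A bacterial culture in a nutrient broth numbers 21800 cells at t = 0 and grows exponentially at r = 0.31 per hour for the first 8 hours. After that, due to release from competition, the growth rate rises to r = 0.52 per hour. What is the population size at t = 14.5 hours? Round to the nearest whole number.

7645786 cells

Phase 1: N(8) = 21800·e^(0.31×8) = 21800·e^2.48 = 260320.
Phase 2 runs for 14.5 − 8 = 6.5 hours at r = 0.52.
N(14.5) = 260320·e^(0.52×6.5) = 260320·e^3.38 = 7.645786×10^6.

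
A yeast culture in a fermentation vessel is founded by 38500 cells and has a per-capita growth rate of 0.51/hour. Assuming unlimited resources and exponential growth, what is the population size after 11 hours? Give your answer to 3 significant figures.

N(t) = N₀·e^(rt) = 38500 × e^(0.51×11) = 38500 × e^5.61.
e^5.61 ≈ 273.14, so N ≈ 38500 × 273.14 = 1.051605×10^7.

10500000 cells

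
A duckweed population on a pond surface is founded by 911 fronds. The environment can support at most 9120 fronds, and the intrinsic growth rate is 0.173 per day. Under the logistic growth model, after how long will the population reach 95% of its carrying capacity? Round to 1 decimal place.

A = (K − N₀)/N₀ = (9120 − 911)/911 = 9.011.
Solve 9120/(1 + 9.011·e^(−0.173t)) = 8664: 1 + 9.011·e^(−0.173t) = 1.0526, so e^(−0.173t) = 0.00584083.
−0.173·t = ln(0.00584083) = -5.1429, so t = 5.1429/0.173 = 29.728.

29.7 days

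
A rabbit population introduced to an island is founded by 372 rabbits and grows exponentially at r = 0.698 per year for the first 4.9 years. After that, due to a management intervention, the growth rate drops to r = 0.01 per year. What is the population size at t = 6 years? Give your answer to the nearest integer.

Phase 1: N(4.9) = 372·e^(0.698×4.9) = 372·e^3.42 = 11374.1.
Phase 2 runs for 6 − 4.9 = 1.1 years at r = 0.01.
N(6) = 11374.1·e^(0.01×1.1) = 11374.1·e^0.011 = 11499.9.

11500 rabbits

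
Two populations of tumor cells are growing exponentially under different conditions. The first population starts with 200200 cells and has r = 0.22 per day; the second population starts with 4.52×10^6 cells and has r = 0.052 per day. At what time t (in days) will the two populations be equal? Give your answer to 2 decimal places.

18.55 days

Set 200200·e^(0.22t) = 4.52×10^6·e^(0.052t).
e^((0.22 − 0.052)t) = 4.52×10^6/200200 → e^(0.168·t) = 22.577.
0.168·t = ln(22.577) = 3.117, so t = 3.117/0.168 = 18.553.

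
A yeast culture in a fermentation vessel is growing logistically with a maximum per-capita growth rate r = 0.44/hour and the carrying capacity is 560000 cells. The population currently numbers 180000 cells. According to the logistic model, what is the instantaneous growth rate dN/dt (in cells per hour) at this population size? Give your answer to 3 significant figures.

dN/dt = rN(1 − N/K) = 0.44 × 180000 × (1 − 180000/560000).
1 − 180000/560000 = 0.67857; dN/dt = 0.44 × 180000 × 0.67857 = 53743.

53700 cells per hour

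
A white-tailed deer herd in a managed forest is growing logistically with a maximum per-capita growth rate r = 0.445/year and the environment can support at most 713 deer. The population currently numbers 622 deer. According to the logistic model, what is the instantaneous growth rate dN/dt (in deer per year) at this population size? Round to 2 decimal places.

35.33 deer per year

dN/dt = rN(1 − N/K) = 0.445 × 622 × (1 − 622/713).
1 − 622/713 = 0.12763; dN/dt = 0.445 × 622 × 0.12763 = 35.327.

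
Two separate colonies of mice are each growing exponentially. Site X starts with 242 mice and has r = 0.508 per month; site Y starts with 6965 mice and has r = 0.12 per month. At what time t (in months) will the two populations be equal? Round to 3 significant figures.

Set 242·e^(0.508t) = 6965·e^(0.12t).
e^((0.508 − 0.12)t) = 6965/242 → e^(0.388·t) = 28.781.
0.388·t = ln(28.781) = 3.3597, so t = 3.3597/0.388 = 8.6591.

8.66 months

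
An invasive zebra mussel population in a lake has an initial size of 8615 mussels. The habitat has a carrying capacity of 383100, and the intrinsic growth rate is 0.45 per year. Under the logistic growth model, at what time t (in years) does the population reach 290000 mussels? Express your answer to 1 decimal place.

A = (K − N₀)/N₀ = (383100 − 8615)/8615 = 43.469.
Solve 383100/(1 + 43.469·e^(−0.45t)) = 290000: 1 + 43.469·e^(−0.45t) = 1.321, so e^(−0.45t) = 0.00738537.
−0.45·t = ln(0.00738537) = -4.9083, so t = 4.9083/0.45 = 10.907.

10.9 years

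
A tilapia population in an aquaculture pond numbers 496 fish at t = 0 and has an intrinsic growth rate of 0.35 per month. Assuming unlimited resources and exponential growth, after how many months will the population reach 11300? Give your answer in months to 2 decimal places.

8.93 months

Set N₀·e^(rt) = 11300: e^(0.35·t) = 11300/496 = 22.782.
0.35·t = ln(22.782) = 3.126, so t = 3.126/0.35 = 8.9314.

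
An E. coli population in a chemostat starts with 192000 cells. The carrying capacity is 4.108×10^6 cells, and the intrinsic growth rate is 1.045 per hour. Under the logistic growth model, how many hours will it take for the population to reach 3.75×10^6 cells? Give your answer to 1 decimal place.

5.1 hours

A = (K − N₀)/N₀ = (4.108×10^6 − 192000)/192000 = 20.396.
Solve 4.108×10^6/(1 + 20.396·e^(−1.045t)) = 3.75×10^6: 1 + 20.396·e^(−1.045t) = 1.0955, so e^(−1.045t) = 0.00468069.
−1.045·t = ln(0.00468069) = -5.3643, so t = 5.3643/1.045 = 5.1333.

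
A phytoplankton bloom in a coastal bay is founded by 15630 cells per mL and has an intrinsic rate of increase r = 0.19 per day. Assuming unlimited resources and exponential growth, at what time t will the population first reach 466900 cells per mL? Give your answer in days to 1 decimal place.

17.9 days

Set N₀·e^(rt) = 466900: e^(0.19·t) = 466900/15630 = 29.872.
0.19·t = ln(29.872) = 3.3969, so t = 3.3969/0.19 = 17.879.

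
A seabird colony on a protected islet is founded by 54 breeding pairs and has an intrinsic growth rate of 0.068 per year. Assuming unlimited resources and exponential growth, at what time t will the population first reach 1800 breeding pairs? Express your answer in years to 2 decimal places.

51.57 years

Set N₀·e^(rt) = 1800: e^(0.068·t) = 1800/54 = 33.333.
0.068·t = ln(33.333) = 3.5066, so t = 3.5066/0.068 = 51.567.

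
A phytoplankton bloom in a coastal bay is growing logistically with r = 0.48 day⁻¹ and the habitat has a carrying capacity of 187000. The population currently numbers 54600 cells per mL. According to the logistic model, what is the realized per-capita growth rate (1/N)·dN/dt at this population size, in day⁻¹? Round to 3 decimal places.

0.340 per day

(1/N)·dN/dt = r(1 − N/K) = 0.48 × (1 − 54600/187000).
= 0.48 × 0.70802 = 0.33985.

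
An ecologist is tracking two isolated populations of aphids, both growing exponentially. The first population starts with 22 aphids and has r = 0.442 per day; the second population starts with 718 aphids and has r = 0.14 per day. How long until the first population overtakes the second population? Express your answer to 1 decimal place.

Set 22·e^(0.442t) = 718·e^(0.14t).
e^((0.442 − 0.14)t) = 718/22 → e^(0.302·t) = 32.636.
0.302·t = ln(32.636) = 3.4854, so t = 3.4854/0.302 = 11.541.

11.5 days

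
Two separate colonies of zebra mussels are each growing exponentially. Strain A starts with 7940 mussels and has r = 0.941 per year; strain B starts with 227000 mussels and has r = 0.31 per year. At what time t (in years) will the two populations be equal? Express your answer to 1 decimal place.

5.3 years

Set 7940·e^(0.941t) = 227000·e^(0.31t).
e^((0.941 − 0.31)t) = 227000/7940 → e^(0.631·t) = 28.589.
0.631·t = ln(28.589) = 3.353, so t = 3.353/0.631 = 5.3138.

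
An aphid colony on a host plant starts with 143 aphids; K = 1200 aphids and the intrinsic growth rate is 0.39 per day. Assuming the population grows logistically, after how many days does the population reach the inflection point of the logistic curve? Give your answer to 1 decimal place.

Logistic growth is fastest at N = K/2 = 600.
A = (K − N₀)/N₀ = 7.3916. Set K/(1 + A·e^(−rt)) = K/2 → A·e^(−rt) = 1.
e^(−0.39t) = 1/7.3916 = 0.135289, so t = ln(7.3916)/0.39 = 2.0003/0.39 = 5.1291.

5.1 days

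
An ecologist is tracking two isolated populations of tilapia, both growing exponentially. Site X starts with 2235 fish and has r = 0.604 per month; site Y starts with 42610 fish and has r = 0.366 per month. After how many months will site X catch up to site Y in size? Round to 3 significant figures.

12.4 months

Set 2235·e^(0.604t) = 42610·e^(0.366t).
e^((0.604 − 0.366)t) = 42610/2235 → e^(0.238·t) = 19.065.
0.238·t = ln(19.065) = 2.9478, so t = 2.9478/0.238 = 12.386.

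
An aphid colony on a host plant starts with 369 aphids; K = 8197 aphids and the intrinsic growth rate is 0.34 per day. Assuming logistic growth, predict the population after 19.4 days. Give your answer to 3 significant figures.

7970 aphids

A = (K − N₀)/N₀ = (8197 − 369)/369 = 21.214.
N(t) = K/(1 + A·e^(−rt)) = 8197/(1 + 21.214×e^(−0.34×19.4)).
e^(−6.596) = 0.0013658; denominator = 1 + 21.214×0.0013658 = 1.029.
N = 8197/1.029 = 7966.18.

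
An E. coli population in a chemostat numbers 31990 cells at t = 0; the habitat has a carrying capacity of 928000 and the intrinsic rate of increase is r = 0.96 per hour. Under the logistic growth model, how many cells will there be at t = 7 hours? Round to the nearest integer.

897664 cells

A = (K − N₀)/N₀ = (928000 − 31990)/31990 = 28.009.
N(t) = K/(1 + A·e^(−rt)) = 928000/(1 + 28.009×e^(−0.96×7)).
e^(−6.72) = 0.0012065; denominator = 1 + 28.009×0.0012065 = 1.0338.
N = 928000/1.0338 = 897664.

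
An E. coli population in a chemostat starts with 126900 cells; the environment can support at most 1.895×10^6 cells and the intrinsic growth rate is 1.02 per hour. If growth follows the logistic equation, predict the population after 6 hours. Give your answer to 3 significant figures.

A = (K − N₀)/N₀ = (1.895×10^6 − 126900)/126900 = 13.933.
N(t) = K/(1 + A·e^(−rt)) = 1.895×10^6/(1 + 13.933×e^(−1.02×6)).
e^(−6.12) = 0.0021985; denominator = 1 + 13.933×0.0021985 = 1.0306.
N = 1.895×10^6/1.0306 = 1.838679×10^6.

1840000 cells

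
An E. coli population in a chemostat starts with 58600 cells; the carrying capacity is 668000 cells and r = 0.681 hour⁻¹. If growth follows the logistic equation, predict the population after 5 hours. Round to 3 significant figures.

A = (K − N₀)/N₀ = (668000 − 58600)/58600 = 10.399.
N(t) = K/(1 + A·e^(−rt)) = 668000/(1 + 10.399×e^(−0.681×5)).
e^(−3.405) = 0.033207; denominator = 1 + 10.399×0.033207 = 1.3453.
N = 668000/1.3453 = 496533.

497000 cells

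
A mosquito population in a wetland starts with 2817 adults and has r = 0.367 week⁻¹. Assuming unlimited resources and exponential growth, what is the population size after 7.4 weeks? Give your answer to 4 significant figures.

42580 adults

N(t) = N₀·e^(rt) = 2817 × e^(0.367×7.4) = 2817 × e^2.716.
e^2.716 ≈ 15.117, so N ≈ 2817 × 15.117 = 42583.7.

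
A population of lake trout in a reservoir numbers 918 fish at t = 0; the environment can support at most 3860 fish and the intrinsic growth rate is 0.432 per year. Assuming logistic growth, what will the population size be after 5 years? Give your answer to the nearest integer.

A = (K − N₀)/N₀ = (3860 − 918)/918 = 3.2048.
N(t) = K/(1 + A·e^(−rt)) = 3860/(1 + 3.2048×e^(−0.432×5)).
e^(−2.16) = 0.11533; denominator = 1 + 3.2048×0.11533 = 1.3696.
N = 3860/1.3696 = 2818.36.

2818 fish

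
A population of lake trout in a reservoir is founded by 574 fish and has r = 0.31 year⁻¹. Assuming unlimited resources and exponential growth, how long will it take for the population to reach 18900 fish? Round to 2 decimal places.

Set N₀·e^(rt) = 18900: e^(0.31·t) = 18900/574 = 32.927.
0.31·t = ln(32.927) = 3.4943, so t = 3.4943/0.31 = 11.272.

11.27 years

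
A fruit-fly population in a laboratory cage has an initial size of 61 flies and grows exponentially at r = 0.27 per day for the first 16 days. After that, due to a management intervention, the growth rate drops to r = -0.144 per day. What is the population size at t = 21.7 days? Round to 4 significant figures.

2018 flies

Phase 1: N(16) = 61·e^(0.27×16) = 61·e^4.32 = 4586.51.
Phase 2 runs for 21.7 − 16 = 5.7 days at r = -0.144.
N(21.7) = 4586.51·e^(-0.144×5.7) = 4586.51·e^-0.8208 = 2018.43.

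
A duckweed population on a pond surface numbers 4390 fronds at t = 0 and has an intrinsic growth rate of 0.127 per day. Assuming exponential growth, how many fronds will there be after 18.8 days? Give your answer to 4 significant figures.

N(t) = N₀·e^(rt) = 4390 × e^(0.127×18.8) = 4390 × e^2.388.
e^2.388 ≈ 10.887, so N ≈ 4390 × 10.887 = 47795.4.

47800 fronds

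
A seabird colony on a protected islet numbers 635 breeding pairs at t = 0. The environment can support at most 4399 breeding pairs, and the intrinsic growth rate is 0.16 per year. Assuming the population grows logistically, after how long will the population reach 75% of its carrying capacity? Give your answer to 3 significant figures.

A = (K − N₀)/N₀ = (4399 − 635)/635 = 5.9276.
Solve 4399/(1 + 5.9276·e^(−0.16t)) = 3299.25: 1 + 5.9276·e^(−0.16t) = 1.3333, so e^(−0.16t) = 0.0562345.
−0.16·t = ln(0.0562345) = -2.8782, so t = 2.8782/0.16 = 17.989.

18.0 years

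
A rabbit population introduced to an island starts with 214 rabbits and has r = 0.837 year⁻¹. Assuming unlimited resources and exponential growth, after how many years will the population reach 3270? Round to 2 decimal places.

Set N₀·e^(rt) = 3270: e^(0.837·t) = 3270/214 = 15.28.
0.837·t = ln(15.28) = 2.7266, so t = 2.7266/0.837 = 3.2575.

3.26 years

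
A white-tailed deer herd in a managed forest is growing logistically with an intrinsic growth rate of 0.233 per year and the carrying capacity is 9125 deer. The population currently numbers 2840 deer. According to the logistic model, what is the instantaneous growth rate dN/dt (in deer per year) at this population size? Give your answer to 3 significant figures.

dN/dt = rN(1 − N/K) = 0.233 × 2840 × (1 − 2840/9125).
1 − 2840/9125 = 0.68877; dN/dt = 0.233 × 2840 × 0.68877 = 455.77.

456 deer per year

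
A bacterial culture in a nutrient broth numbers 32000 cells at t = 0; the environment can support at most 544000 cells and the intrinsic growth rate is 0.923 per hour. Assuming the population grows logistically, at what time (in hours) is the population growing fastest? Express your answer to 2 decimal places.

Logistic growth is fastest at N = K/2 = 272000.
A = (K − N₀)/N₀ = 16. Set K/(1 + A·e^(−rt)) = K/2 → A·e^(−rt) = 1.
e^(−0.923t) = 1/16 = 0.0625, so t = ln(16)/0.923 = 2.7726/0.923 = 3.0039.

3.00 hours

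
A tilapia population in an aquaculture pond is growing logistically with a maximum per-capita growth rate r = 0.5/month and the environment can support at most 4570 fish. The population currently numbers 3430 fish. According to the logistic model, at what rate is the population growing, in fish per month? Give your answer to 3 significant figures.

428 fish per month

dN/dt = rN(1 − N/K) = 0.5 × 3430 × (1 − 3430/4570).
1 − 3430/4570 = 0.24945; dN/dt = 0.5 × 3430 × 0.24945 = 427.81.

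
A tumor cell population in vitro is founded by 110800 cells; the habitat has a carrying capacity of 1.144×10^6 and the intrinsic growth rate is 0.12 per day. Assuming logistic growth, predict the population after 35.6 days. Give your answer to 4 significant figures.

1012000 cells

A = (K − N₀)/N₀ = (1.144×10^6 − 110800)/110800 = 9.3249.
N(t) = K/(1 + A·e^(−rt)) = 1.144×10^6/(1 + 9.3249×e^(−0.12×35.6)).
e^(−4.272) = 0.013954; denominator = 1 + 9.3249×0.013954 = 1.1301.
N = 1.144×10^6/1.1301 = 1.012283×10^6.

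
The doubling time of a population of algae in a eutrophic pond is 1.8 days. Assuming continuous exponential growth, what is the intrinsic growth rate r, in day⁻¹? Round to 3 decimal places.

r = ln(2)/t_d = 0.6931/1.8 = 0.38508.

0.385 per day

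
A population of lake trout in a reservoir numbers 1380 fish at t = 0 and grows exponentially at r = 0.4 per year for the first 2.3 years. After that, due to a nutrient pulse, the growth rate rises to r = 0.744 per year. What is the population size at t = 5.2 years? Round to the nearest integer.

Phase 1: N(2.3) = 1380·e^(0.4×2.3) = 1380·e^0.92 = 3462.82.
Phase 2 runs for 5.2 − 2.3 = 2.9 years at r = 0.744.
N(5.2) = 3462.82·e^(0.744×2.9) = 3462.82·e^2.158 = 29954.6.

29955 fish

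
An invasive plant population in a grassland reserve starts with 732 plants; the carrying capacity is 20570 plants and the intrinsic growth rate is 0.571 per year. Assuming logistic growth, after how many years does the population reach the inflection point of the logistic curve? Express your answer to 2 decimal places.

5.78 years

Logistic growth is fastest at N = K/2 = 10285.
A = (K − N₀)/N₀ = 27.101. Set K/(1 + A·e^(−rt)) = K/2 → A·e^(−rt) = 1.
e^(−0.571t) = 1/27.101 = 0.0368989, so t = ln(27.101)/0.571 = 3.2996/0.571 = 5.7786.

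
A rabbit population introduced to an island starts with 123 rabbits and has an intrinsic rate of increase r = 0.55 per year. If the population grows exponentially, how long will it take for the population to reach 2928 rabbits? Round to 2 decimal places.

Set N₀·e^(rt) = 2928: e^(0.55·t) = 2928/123 = 23.805.
0.55·t = ln(23.805) = 3.1699, so t = 3.1699/0.55 = 5.7634.

5.76 years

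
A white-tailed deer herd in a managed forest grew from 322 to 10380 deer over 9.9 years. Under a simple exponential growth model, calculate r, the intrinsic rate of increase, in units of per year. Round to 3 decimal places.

From N(t) = N₀·e^(rt): e^(r·9.9) = 10380/322 = 32.236.
r·9.9 = ln(32.236) = 3.4731, so r = 3.4731/9.9 = 0.35082.

0.351 per year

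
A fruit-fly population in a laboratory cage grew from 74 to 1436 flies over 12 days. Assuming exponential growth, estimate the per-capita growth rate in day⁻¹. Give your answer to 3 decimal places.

0.247 per day

From N(t) = N₀·e^(rt): e^(r·12) = 1436/74 = 19.405.
r·12 = ln(19.405) = 2.9656, so r = 2.9656/12 = 0.24713.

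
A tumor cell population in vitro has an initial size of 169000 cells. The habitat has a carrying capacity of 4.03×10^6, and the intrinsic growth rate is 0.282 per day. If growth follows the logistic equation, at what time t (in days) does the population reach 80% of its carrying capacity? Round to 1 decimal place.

16.0 days

A = (K − N₀)/N₀ = (4.03×10^6 − 169000)/169000 = 22.846.
Solve 4.03×10^6/(1 + 22.846·e^(−0.282t)) = 3.224×10^6: 1 + 22.846·e^(−0.282t) = 1.25, so e^(−0.282t) = 0.0109428.
−0.282·t = ln(0.0109428) = -4.5151, so t = 4.5151/0.282 = 16.011.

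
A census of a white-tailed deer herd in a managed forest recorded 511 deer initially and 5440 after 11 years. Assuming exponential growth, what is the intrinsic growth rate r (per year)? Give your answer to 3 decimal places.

0.215 per year

From N(t) = N₀·e^(rt): e^(r·11) = 5440/511 = 10.646.
r·11 = ln(10.646) = 2.3652, so r = 2.3652/11 = 0.21501.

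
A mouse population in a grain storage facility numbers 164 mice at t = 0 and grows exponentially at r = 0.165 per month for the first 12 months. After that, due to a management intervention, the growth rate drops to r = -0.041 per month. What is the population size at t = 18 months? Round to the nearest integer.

929 mice

Phase 1: N(12) = 164·e^(0.165×12) = 164·e^1.98 = 1187.81.
Phase 2 runs for 18 − 12 = 6 months at r = -0.041.
N(18) = 1187.81·e^(-0.041×6) = 1187.81·e^-0.246 = 928.775.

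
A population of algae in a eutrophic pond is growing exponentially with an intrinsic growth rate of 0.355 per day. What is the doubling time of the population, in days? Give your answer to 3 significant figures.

Doubling time t_d = ln(2)/r = 0.6931/0.355 = 1.9525.

1.95 days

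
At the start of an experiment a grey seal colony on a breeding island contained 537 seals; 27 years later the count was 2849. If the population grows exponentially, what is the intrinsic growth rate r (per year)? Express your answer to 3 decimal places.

From N(t) = N₀·e^(rt): e^(r·27) = 2849/537 = 5.3054.
r·27 = ln(5.3054) = 1.6687, so r = 1.6687/27 = 0.061805.

0.062 per year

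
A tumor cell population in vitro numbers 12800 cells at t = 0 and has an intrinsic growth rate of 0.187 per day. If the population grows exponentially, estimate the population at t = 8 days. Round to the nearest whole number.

N(t) = N₀·e^(rt) = 12800 × e^(0.187×8) = 12800 × e^1.496.
e^1.496 ≈ 4.4638, so N ≈ 12800 × 4.4638 = 57136.6.

57137 cells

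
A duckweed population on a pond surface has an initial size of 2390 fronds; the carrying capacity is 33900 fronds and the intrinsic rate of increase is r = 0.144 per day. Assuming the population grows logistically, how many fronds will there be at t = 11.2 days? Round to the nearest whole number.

9344 fronds

A = (K − N₀)/N₀ = (33900 − 2390)/2390 = 13.184.
N(t) = K/(1 + A·e^(−rt)) = 33900/(1 + 13.184×e^(−0.144×11.2)).
e^(−1.613) = 0.19933; denominator = 1 + 13.184×0.19933 = 3.628.
N = 33900/3.628 = 9344.07.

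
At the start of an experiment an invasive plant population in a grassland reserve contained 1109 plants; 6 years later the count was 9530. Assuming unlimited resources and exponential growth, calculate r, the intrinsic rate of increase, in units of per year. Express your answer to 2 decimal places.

0.36 per year

From N(t) = N₀·e^(rt): e^(r·6) = 9530/1109 = 8.5933.
r·6 = ln(8.5933) = 2.151, so r = 2.151/6 = 0.3585.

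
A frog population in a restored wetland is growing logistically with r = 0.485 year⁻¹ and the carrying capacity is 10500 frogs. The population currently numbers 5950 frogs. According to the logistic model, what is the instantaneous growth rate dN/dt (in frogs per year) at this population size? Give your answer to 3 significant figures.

dN/dt = rN(1 − N/K) = 0.485 × 5950 × (1 − 5950/10500).
1 − 5950/10500 = 0.43333; dN/dt = 0.485 × 5950 × 0.43333 = 1250.5.

1250 frogs per year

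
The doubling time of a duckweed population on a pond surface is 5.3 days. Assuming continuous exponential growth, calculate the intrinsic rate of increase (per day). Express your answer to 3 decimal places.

0.131 per day

r = ln(2)/t_d = 0.6931/5.3 = 0.13078.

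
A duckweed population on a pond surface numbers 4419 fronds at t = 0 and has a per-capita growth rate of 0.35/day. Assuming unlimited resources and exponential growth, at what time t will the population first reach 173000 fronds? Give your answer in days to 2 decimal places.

10.48 days

Set N₀·e^(rt) = 173000: e^(0.35·t) = 173000/4419 = 39.149.
0.35·t = ln(39.149) = 3.6674, so t = 3.6674/0.35 = 10.478.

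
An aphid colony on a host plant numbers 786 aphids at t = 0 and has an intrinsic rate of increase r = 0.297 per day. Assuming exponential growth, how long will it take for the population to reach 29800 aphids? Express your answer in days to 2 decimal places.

Set N₀·e^(rt) = 29800: e^(0.297·t) = 29800/786 = 37.913.
0.297·t = ln(37.913) = 3.6353, so t = 3.6353/0.297 = 12.24.

12.24 days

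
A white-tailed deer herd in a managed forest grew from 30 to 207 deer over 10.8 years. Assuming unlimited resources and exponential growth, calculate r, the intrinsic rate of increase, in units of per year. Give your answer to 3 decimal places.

From N(t) = N₀·e^(rt): e^(r·10.8) = 207/30 = 6.9.
r·10.8 = ln(6.9) = 1.9315, so r = 1.9315/10.8 = 0.17884.

0.179 per year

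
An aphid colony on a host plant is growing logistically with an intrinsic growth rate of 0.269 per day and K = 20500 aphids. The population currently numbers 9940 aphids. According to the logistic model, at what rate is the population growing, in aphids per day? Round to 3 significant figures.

dN/dt = rN(1 − N/K) = 0.269 × 9940 × (1 − 9940/20500).
1 − 9940/20500 = 0.51512; dN/dt = 0.269 × 9940 × 0.51512 = 1377.4.

1380 aphids per day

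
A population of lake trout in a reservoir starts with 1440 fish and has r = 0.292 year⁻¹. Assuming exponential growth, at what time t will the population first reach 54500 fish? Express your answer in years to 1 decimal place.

Set N₀·e^(rt) = 54500: e^(0.292·t) = 54500/1440 = 37.847.
0.292·t = ln(37.847) = 3.6336, so t = 3.6336/0.292 = 12.444.

12.4 years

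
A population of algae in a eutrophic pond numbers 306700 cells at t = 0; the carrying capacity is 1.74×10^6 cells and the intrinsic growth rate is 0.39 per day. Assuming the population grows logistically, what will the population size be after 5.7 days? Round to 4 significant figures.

1155000 cells

A = (K − N₀)/N₀ = (1.74×10^6 − 306700)/306700 = 4.6733.
N(t) = K/(1 + A·e^(−rt)) = 1.74×10^6/(1 + 4.6733×e^(−0.39×5.7)).
e^(−2.223) = 0.10828; denominator = 1 + 4.6733×0.10828 = 1.506.
N = 1.74×10^6/1.506 = 1.155346×10^6.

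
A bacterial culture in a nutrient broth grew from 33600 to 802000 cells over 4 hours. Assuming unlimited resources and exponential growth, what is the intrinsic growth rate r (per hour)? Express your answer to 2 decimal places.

0.79 per hour

From N(t) = N₀·e^(rt): e^(r·4) = 802000/33600 = 23.869.
r·4 = ln(23.869) = 3.1726, so r = 3.1726/4 = 0.79315.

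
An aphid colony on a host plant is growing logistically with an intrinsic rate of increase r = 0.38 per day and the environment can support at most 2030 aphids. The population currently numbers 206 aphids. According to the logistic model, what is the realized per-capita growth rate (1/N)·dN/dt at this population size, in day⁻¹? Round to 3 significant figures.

(1/N)·dN/dt = r(1 − N/K) = 0.38 × (1 − 206/2030).
= 0.38 × 0.89852 = 0.34144.

0.341 per day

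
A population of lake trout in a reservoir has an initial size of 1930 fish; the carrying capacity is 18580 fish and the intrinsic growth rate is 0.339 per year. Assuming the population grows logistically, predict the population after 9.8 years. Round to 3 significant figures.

14200 fish

A = (K − N₀)/N₀ = (18580 − 1930)/1930 = 8.6269.
N(t) = K/(1 + A·e^(−rt)) = 18580/(1 + 8.6269×e^(−0.339×9.8)).
e^(−3.322) = 0.036073; denominator = 1 + 8.6269×0.036073 = 1.3112.
N = 18580/1.3112 = 14170.2.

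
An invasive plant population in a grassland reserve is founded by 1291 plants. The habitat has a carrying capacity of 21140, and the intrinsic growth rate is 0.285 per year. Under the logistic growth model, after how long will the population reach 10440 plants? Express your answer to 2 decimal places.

9.50 years

A = (K − N₀)/N₀ = (21140 − 1291)/1291 = 15.375.
Solve 21140/(1 + 15.375·e^(−0.285t)) = 10440: 1 + 15.375·e^(−0.285t) = 2.0249, so e^(−0.285t) = 0.0666609.
−0.285·t = ln(0.0666609) = -2.7081, so t = 2.7081/0.285 = 9.5022.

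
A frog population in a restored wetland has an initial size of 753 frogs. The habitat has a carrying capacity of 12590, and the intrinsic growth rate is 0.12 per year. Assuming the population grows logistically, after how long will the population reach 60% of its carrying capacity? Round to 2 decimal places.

A = (K − N₀)/N₀ = (12590 − 753)/753 = 15.72.
Solve 12590/(1 + 15.72·e^(−0.12t)) = 7554: 1 + 15.72·e^(−0.12t) = 1.6667, so e^(−0.12t) = 0.0424094.
−0.12·t = ln(0.0424094) = -3.1604, so t = 3.1604/0.12 = 26.337.

26.34 years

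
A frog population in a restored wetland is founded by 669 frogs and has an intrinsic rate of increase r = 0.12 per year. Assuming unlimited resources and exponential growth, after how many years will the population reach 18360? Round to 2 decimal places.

27.60 years

Set N₀·e^(rt) = 18360: e^(0.12·t) = 18360/669 = 27.444.
0.12·t = ln(27.444) = 3.3121, so t = 3.3121/0.12 = 27.601.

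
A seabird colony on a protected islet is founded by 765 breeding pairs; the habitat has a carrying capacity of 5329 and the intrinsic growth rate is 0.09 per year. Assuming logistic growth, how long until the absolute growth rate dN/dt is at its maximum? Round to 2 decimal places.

19.85 years

Logistic growth is fastest at N = K/2 = 2664.5.
A = (K − N₀)/N₀ = 5.966. Set K/(1 + A·e^(−rt)) = K/2 → A·e^(−rt) = 1.
e^(−0.09t) = 1/5.966 = 0.167616, so t = ln(5.966)/0.09 = 1.7861/0.09 = 19.845.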